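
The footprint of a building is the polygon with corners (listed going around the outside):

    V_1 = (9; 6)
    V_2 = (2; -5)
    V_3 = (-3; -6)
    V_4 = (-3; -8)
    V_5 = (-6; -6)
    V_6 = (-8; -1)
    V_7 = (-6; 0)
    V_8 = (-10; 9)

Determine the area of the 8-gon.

Apply Gauss's area formula: 2A = Σ (x_i·y_{i+1} − x_{i+1}·y_i), indices taken mod 8.
Σ = (-57) + (-27) + (6) + (-30) + (-42) + (-6) + (-54) + (-141) = -351
Area = |Σ|/2 = 175.5.

175.5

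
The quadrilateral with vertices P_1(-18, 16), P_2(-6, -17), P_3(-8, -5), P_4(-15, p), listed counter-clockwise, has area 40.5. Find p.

Write out the shoelace sum; only the two edges meeting at P_4 involve p:
2·Area = [((-8)·p − (-15)·(-5)) + ((-15)·16 − (-18)·p)] + 296
       = 10·p + -19 = 81
⇒ p = 10.

10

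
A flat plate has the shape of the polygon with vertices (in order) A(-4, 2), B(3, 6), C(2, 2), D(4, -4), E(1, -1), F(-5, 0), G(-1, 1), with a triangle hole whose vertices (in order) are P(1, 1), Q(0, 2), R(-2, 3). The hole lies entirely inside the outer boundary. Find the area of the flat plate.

Outer boundary:
Cross-terms: -30, -6, -16, 0, -5, -5, 2  ⇒  Σ = -60
Area = |Σ|/2 = 30.
Hole:
Σ = (2) + (4) + (-5) = 1
Area = |Σ|/2 = 0.5.
Net area = 30 − 0.5 = 29.5.

29.5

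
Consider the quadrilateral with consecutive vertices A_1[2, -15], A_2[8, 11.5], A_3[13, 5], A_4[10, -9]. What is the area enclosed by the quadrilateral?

132.75

A_1→A_2: (2)(11.5) − (8)(-15) = 143
A_2→A_3: (8)(5) − (13)(11.5) = -109.5
A_3→A_4: (13)(-9) − (10)(5) = -167
A_4→A_1: (10)(-15) − (2)(-9) = -132
Σ = -265.5
Area = |Σ|/2 = 132.75.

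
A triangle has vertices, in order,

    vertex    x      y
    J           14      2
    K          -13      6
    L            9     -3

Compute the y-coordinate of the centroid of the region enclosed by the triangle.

Apply the shoelace formula. First the cross-terms c_i = x_i·y_{i+1} − x_{i+1}·y_i:
  110, -15, 60  ⇒  2A = 155, A = 77.5.
Then Σ (y_i + y_{i+1})·c_i = 775, so ȳ = 775 / (6·77.5) = 5/3.

5/3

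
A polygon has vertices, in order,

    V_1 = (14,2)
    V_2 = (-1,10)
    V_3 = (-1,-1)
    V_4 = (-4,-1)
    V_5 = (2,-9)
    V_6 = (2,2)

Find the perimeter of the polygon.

64

|V_1V_2| = √((-15)² + (8)²) = √289 = 17
|V_2V_3| = √((0)² + (-11)²) = √121 = 11
|V_3V_4| = √((-3)² + (0)²) = √9 = 3
|V_4V_5| = √((6)² + (-8)²) = √100 = 10
|V_5V_6| = √((0)² + (11)²) = √121 = 11
|V_6V_1| = √((12)² + (0)²) = √144 = 12
Perimeter = 17 + 11 + 3 + 10 + 11 + 12 = 64.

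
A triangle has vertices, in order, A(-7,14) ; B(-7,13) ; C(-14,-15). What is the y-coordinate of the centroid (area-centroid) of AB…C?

Apply the shoelace formula. First the cross-terms c_i = x_i·y_{i+1} − x_{i+1}·y_i:
  7, 287, -301  ⇒  2A = -7, A = -3.5.
Then Σ (y_i + y_{i+1})·c_i = -84, so ȳ = -84 / (6·(-3.5)) = 4.

4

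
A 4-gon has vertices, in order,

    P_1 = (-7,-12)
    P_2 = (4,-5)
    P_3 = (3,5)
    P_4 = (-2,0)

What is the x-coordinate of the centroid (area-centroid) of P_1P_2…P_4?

-35/76

Apply the surveyor's formula. First the cross-terms c_i = x_i·y_{i+1} − x_{i+1}·y_i:
  83, 35, 10, 24  ⇒  2A = 152, A = 76.
Then Σ (x_i + x_{i+1})·c_i = -210, so x̄ = -210 / (6·76) = -35/76.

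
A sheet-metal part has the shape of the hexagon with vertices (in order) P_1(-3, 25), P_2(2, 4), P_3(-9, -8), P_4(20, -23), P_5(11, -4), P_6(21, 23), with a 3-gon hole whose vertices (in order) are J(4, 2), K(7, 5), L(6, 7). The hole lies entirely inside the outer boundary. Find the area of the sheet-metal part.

710

Outer boundary:
Apply the shoelace formula: 2A = Σ (x_i·y_{i+1} − x_{i+1}·y_i), indices taken mod 6.
Σ = (-62) + (20) + (367) + (173) + (337) + (594) = 1429
Area = |Σ|/2 = 714.5.
Hole:
Apply the surveyor's formula: 2A = Σ (x_i·y_{i+1} − x_{i+1}·y_i), indices taken mod 3.
Σ = (6) + (19) + (-16) = 9
Area = |Σ|/2 = 4.5.
Net area = 714.5 − 4.5 = 710.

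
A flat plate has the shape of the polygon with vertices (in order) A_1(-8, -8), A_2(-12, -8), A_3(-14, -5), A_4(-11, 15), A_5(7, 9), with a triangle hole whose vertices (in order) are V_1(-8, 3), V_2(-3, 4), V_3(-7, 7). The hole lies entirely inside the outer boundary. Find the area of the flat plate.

Outer boundary:
Apply Gauss's area formula: 2A = Σ (x_i·y_{i+1} − x_{i+1}·y_i), indices taken mod 5.
Cross-terms: -32, -52, -265, -204, 16  ⇒  Σ = -537
Area = |Σ|/2 = 268.5.
Hole:
Apply the shoelace formula: 2A = Σ (x_i·y_{i+1} − x_{i+1}·y_i), indices taken mod 3.
Σ = (-23) + (7) + (35) = 19
Area = |Σ|/2 = 9.5.
Net area = 268.5 − 9.5 = 259.

259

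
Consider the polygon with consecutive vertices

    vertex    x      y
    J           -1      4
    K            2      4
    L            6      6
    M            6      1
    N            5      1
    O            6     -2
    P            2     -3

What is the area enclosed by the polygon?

Apply the shoelace formula: 2A = Σ (x_i·y_{i+1} − x_{i+1}·y_i), indices taken mod 7.
J→K: (-1)(4) − (2)(4) = -12
K→L: (2)(6) − (6)(4) = -12
L→M: (6)(1) − (6)(6) = -30
M→N: (6)(1) − (5)(1) = 1
N→O: (5)(-2) − (6)(1) = -16
O→P: (6)(-3) − (2)(-2) = -14
P→J: (2)(4) − (-1)(-3) = 5
Σ = -78
Area = |Σ|/2 = 39.

39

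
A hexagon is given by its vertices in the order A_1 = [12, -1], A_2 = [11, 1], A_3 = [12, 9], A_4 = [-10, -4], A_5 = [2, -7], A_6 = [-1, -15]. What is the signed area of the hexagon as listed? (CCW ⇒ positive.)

187

Apply Gauss's area formula: 2A = Σ (x_i·y_{i+1} − x_{i+1}·y_i), indices taken mod 6.
Σ = (23) + (87) + (42) + (78) + (-37) + (181) = 374
Signed area = Σ/2 = 187 (positive ⇒ counter-clockwise traversal).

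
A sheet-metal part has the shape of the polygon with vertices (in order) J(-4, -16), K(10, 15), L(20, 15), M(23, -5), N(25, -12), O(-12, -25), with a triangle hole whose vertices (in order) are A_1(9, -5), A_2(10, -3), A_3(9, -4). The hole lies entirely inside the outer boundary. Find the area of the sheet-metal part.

661

Outer boundary:
Σ = (100) + (-150) + (-445) + (-151) + (-769) + (92) = -1323
Area = |Σ|/2 = 661.5.
Hole:
Apply Gauss's area formula: 2A = Σ (x_i·y_{i+1} − x_{i+1}·y_i), indices taken mod 3.
Σ = (23) + (-13) + (-9) = 1
Area = |Σ|/2 = 0.5.
Net area = 661.5 − 0.5 = 661.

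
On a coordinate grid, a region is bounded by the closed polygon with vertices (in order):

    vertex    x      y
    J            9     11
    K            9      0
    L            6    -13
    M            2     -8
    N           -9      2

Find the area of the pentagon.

Apply the shoelace (surveyor's) formula: 2A = Σ (x_i·y_{i+1} − x_{i+1}·y_i), indices taken mod 5.
Σ = (-99) + (-117) + (-22) + (-68) + (-117) = -423
Area = |Σ|/2 = 211.5.

211.5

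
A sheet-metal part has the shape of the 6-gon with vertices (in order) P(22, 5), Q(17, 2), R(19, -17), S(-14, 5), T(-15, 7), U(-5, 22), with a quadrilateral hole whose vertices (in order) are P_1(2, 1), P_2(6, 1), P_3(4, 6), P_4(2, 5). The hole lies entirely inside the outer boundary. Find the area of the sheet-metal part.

Outer boundary:
Cross-terms: -41, -327, -143, -23, -295, -509  ⇒  Σ = -1338
Area = |Σ|/2 = 669.
Hole:
Apply the shoelace formula: 2A = Σ (x_i·y_{i+1} − x_{i+1}·y_i), indices taken mod 4.
Σ = (-4) + (32) + (8) + (-8) = 28
Area = |Σ|/2 = 14.
Net area = 669 − 14 = 655.

655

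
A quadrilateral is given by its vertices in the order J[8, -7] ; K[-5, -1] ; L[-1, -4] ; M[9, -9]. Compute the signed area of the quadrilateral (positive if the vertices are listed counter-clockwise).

15

Apply the shoelace formula: 2A = Σ (x_i·y_{i+1} − x_{i+1}·y_i), indices taken mod 4.
J→K: (8)(-1) − (-5)(-7) = -43
K→L: (-5)(-4) − (-1)(-1) = 19
L→M: (-1)(-9) − (9)(-4) = 45
M→J: (9)(-7) − (8)(-9) = 9
Σ = 30
Signed area = Σ/2 = 15 (positive ⇒ counter-clockwise traversal).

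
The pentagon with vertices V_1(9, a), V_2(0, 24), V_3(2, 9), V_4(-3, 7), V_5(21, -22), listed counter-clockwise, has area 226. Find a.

Write out the shoelace sum; only the two edges meeting at V_1 involve a:
2·Area = [(21·a − 9·(-22)) + (9·24 − 0·a)] + -88
       = 21·a + 326 = 452
⇒ a = 6.

6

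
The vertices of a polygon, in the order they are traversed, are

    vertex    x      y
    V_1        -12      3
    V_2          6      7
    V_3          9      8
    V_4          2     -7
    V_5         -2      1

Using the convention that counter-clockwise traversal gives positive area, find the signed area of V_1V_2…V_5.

-101

Apply the shoelace formula: 2A = Σ (x_i·y_{i+1} − x_{i+1}·y_i), indices taken mod 5.
Σ = (-102) + (-15) + (-79) + (-12) + (6) = -202
Signed area = Σ/2 = -101 (negative ⇒ clockwise traversal).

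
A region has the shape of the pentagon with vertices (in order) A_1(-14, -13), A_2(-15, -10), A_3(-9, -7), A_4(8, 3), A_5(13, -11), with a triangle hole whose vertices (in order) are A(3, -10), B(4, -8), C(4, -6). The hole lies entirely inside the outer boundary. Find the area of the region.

Outer boundary:
Apply the surveyor's formula: 2A = Σ (x_i·y_{i+1} − x_{i+1}·y_i), indices taken mod 5.
Cross-terms: -55, 15, 29, -127, -323  ⇒  Σ = -461
Area = |Σ|/2 = 230.5.
Hole:
Apply the surveyor's formula: 2A = Σ (x_i·y_{i+1} − x_{i+1}·y_i), indices taken mod 3.
Σ = (16) + (8) + (-22) = 2
Area = |Σ|/2 = 1.
Net area = 230.5 − 1 = 229.5.

229.5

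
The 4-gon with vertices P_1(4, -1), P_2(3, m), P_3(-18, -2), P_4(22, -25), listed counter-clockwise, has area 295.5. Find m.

The doubled signed area Σ (x_i y_{i+1} − x_{i+1} y_i) is linear in m.
With m=0 it equals 569; the coefficient of m is 22 (from the two edges through P_2).
So 22·m + 569 = 2·295.5 = 591 ⇒ m = 1.

1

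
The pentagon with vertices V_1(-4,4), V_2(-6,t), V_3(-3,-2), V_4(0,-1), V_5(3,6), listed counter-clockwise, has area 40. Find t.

-2

The doubled signed area Σ (x_i y_{i+1} − x_{i+1} y_i) is linear in t.
With t=0 it equals 78; the coefficient of t is -1 (from the two edges through V_2).
So -1·t + 78 = 2·40 = 80 ⇒ t = -2.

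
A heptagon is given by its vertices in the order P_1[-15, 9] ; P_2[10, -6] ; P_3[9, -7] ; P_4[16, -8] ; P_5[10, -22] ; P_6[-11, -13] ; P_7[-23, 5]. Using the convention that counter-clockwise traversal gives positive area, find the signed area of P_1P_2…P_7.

-553

Apply Gauss's area formula: 2A = Σ (x_i·y_{i+1} − x_{i+1}·y_i), indices taken mod 7.
P_1→P_2: (-15)(-6) − (10)(9) = 0
P_2→P_3: (10)(-7) − (9)(-6) = -16
P_3→P_4: (9)(-8) − (16)(-7) = 40
P_4→P_5: (16)(-22) − (10)(-8) = -272
P_5→P_6: (10)(-13) − (-11)(-22) = -372
P_6→P_7: (-11)(5) − (-23)(-13) = -354
P_7→P_1: (-23)(9) − (-15)(5) = -132
Σ = -1106
Signed area = Σ/2 = -553 (negative ⇒ clockwise traversal).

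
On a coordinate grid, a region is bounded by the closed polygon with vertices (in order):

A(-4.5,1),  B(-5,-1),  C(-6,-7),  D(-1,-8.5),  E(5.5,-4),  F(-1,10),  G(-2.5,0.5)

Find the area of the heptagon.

104.25

A→B: (-4.5)(-1) − (-5)(1) = 9.5
B→C: (-5)(-7) − (-6)(-1) = 29
C→D: (-6)(-8.5) − (-1)(-7) = 44
D→E: (-1)(-4) − (5.5)(-8.5) = 50.75
E→F: (5.5)(10) − (-1)(-4) = 51
F→G: (-1)(0.5) − (-2.5)(10) = 24.5
G→A: (-2.5)(1) − (-4.5)(0.5) = -0.25
Σ = 208.5
Area = |Σ|/2 = 104.25.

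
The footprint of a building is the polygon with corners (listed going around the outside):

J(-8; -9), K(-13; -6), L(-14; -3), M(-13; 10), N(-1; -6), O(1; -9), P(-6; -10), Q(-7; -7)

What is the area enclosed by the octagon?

137.5

J→K: (-8)(-6) − (-13)(-9) = -69
K→L: (-13)(-3) − (-14)(-6) = -45
L→M: (-14)(10) − (-13)(-3) = -179
M→N: (-13)(-6) − (-1)(10) = 88
N→O: (-1)(-9) − (1)(-6) = 15
O→P: (1)(-10) − (-6)(-9) = -64
P→Q: (-6)(-7) − (-7)(-10) = -28
Q→J: (-7)(-9) − (-8)(-7) = 7
Σ = -275
Area = |Σ|/2 = 137.5.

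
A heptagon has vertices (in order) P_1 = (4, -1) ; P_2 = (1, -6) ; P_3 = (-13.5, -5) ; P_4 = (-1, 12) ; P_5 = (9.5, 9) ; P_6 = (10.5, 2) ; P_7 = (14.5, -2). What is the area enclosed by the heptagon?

Apply the shoelace (surveyor's) formula: 2A = Σ (x_i·y_{i+1} − x_{i+1}·y_i), indices taken mod 7.
Cross-terms: -23, -86, -167, -123, -75.5, -50, -6.5  ⇒  Σ = -531
Area = |Σ|/2 = 265.5.

265.5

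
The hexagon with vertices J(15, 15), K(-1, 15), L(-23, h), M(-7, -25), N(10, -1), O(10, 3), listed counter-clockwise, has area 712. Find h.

-23

Write out the shoelace sum; only the two edges meeting at L involve h:
2·Area = [((-1)·h − (-23)·15) + ((-23)·(-25) − (-7)·h)] + 642
       = 6·h + 1562 = 1424
⇒ h = -23.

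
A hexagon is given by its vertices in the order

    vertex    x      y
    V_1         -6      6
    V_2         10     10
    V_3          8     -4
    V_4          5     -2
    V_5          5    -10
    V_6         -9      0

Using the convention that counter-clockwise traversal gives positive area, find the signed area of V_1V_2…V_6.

V_1→V_2: (-6)(10) − (10)(6) = -120
V_2→V_3: (10)(-4) − (8)(10) = -120
V_3→V_4: (8)(-2) − (5)(-4) = 4
V_4→V_5: (5)(-10) − (5)(-2) = -40
V_5→V_6: (5)(0) − (-9)(-10) = -90
V_6→V_1: (-9)(6) − (-6)(0) = -54
Σ = -420
Signed area = Σ/2 = -210 (negative ⇒ clockwise traversal).

-210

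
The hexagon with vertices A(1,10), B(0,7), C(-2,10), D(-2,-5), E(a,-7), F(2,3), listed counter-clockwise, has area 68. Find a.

Write out the shoelace sum; only the two edges meeting at E involve a:
2·Area = [((-2)·(-7) − a·(-5)) + (a·3 − 2·(-7))] + 68
       = 8·a + 96 = 136
⇒ a = 5.

5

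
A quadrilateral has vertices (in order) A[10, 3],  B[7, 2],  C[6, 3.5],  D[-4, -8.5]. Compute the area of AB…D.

23.75

A→B: (10)(2) − (7)(3) = -1
B→C: (7)(3.5) − (6)(2) = 12.5
C→D: (6)(-8.5) − (-4)(3.5) = -37
D→A: (-4)(3) − (10)(-8.5) = 73
Σ = 47.5
Area = |Σ|/2 = 23.75.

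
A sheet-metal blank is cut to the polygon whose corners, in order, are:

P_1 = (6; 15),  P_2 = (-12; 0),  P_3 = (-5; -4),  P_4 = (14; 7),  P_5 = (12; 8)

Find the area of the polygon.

Σ = (180) + (48) + (21) + (28) + (132) = 409
Area = |Σ|/2 = 204.5.

204.5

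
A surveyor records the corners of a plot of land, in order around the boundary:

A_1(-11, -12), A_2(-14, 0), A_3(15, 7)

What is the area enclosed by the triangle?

184.5

Apply the surveyor's formula: 2A = Σ (x_i·y_{i+1} − x_{i+1}·y_i), indices taken mod 3.
Σ = (-168) + (-98) + (-103) = -369
Area = |Σ|/2 = 184.5.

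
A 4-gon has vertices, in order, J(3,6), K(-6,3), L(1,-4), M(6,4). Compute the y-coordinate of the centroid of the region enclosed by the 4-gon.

Apply the shoelace formula. First the cross-terms c_i = x_i·y_{i+1} − x_{i+1}·y_i:
  45, 21, 28, 24  ⇒  2A = 118, A = 59.
Then Σ (y_i + y_{i+1})·c_i = 624, so ȳ = 624 / (6·59) = 104/59.

104/59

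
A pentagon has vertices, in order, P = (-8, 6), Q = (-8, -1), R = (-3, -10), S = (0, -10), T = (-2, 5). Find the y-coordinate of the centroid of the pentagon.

Apply the shoelace formula. First the cross-terms c_i = x_i·y_{i+1} − x_{i+1}·y_i:
  56, 77, 30, -20, 28  ⇒  2A = 171, A = 85.5.
Then Σ (y_i + y_{i+1})·c_i = -759, so ȳ = -759 / (6·85.5) = -253/171.

-253/171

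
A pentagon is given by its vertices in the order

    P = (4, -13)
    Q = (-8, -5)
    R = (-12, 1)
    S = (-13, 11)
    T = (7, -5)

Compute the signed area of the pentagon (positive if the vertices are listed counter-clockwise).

Σ = (-124) + (-68) + (-119) + (-12) + (-71) = -394
Signed area = Σ/2 = -197 (negative ⇒ clockwise traversal).

-197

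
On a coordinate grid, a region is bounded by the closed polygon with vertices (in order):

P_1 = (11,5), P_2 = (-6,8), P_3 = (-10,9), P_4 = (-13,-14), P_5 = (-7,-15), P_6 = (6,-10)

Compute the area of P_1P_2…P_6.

Σ = (118) + (26) + (257) + (97) + (160) + (140) = 798
Area = |Σ|/2 = 399.

399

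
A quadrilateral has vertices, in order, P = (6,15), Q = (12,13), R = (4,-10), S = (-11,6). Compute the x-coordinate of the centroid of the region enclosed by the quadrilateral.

Apply the surveyor's formula. First the cross-terms c_i = x_i·y_{i+1} − x_{i+1}·y_i:
  -102, -172, -86, -201  ⇒  2A = -561, A = -280.5.
Then Σ (x_i + x_{i+1})·c_i = -2981, so x̄ = -2981 / (6·(-280.5)) = 271/153.

271/153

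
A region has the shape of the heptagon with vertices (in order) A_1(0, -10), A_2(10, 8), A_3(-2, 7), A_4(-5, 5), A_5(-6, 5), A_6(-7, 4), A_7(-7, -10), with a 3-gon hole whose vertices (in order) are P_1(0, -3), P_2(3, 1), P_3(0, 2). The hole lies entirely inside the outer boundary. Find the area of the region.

Outer boundary:
Apply Gauss's area formula: 2A = Σ (x_i·y_{i+1} − x_{i+1}·y_i), indices taken mod 7.
Cross-terms: 100, 86, 25, 5, 11, 98, 70  ⇒  Σ = 395
Area = |Σ|/2 = 197.5.
Hole:
Apply the surveyor's formula: 2A = Σ (x_i·y_{i+1} − x_{i+1}·y_i), indices taken mod 3.
P_1→P_2: (0)(1) − (3)(-3) = 9
P_2→P_3: (3)(2) − (0)(1) = 6
P_3→P_1: (0)(-3) − (0)(2) = 0
Σ = 15
Area = |Σ|/2 = 7.5.
Net area = 197.5 − 7.5 = 190.

190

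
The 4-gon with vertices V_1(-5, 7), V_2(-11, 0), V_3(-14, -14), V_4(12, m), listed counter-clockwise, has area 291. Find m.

-11

The doubled signed area Σ (x_i y_{i+1} − x_{i+1} y_i) is linear in m.
With m=0 it equals 483; the coefficient of m is -9 (from the two edges through V_4).
So -9·m + 483 = 2·291 = 582 ⇒ m = -11.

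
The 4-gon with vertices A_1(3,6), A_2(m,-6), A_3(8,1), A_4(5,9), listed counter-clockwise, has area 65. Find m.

The doubled signed area Σ (x_i y_{i+1} − x_{i+1} y_i) is linear in m.
With m=0 it equals 100; the coefficient of m is -5 (from the two edges through A_2).
So -5·m + 100 = 2·65 = 130 ⇒ m = -6.

-6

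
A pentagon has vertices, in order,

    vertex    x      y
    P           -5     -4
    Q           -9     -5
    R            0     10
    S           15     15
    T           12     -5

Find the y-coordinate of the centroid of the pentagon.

666/193

Apply the shoelace formula. First the cross-terms c_i = x_i·y_{i+1} − x_{i+1}·y_i:
  -11, -90, -150, -255, -73  ⇒  2A = -579, A = -289.5.
Then Σ (y_i + y_{i+1})·c_i = -5994, so ȳ = -5994 / (6·(-289.5)) = 666/193.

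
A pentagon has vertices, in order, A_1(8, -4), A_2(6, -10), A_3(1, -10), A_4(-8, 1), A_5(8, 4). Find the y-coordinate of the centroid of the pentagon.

-45/17

Apply the surveyor's formula. First the cross-terms c_i = x_i·y_{i+1} − x_{i+1}·y_i:
  -56, -50, -79, -40, -64  ⇒  2A = -289, A = -144.5.
Then Σ (y_i + y_{i+1})·c_i = 2295, so ȳ = 2295 / (6·(-144.5)) = -45/17.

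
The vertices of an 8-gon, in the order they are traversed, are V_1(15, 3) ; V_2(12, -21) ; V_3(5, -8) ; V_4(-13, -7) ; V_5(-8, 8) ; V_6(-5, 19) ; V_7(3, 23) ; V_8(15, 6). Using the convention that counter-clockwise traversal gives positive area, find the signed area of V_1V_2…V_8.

Apply the shoelace formula: 2A = Σ (x_i·y_{i+1} − x_{i+1}·y_i), indices taken mod 8.
Σ = (-351) + (9) + (-139) + (-160) + (-112) + (-172) + (-327) + (-45) = -1297
Signed area = Σ/2 = -648.5 (negative ⇒ clockwise traversal).

-648.5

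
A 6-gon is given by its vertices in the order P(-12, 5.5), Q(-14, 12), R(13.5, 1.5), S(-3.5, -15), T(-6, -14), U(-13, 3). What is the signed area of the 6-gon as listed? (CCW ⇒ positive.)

P→Q: (-12)(12) − (-14)(5.5) = -67
Q→R: (-14)(1.5) − (13.5)(12) = -183
R→S: (13.5)(-15) − (-3.5)(1.5) = -197.25
S→T: (-3.5)(-14) − (-6)(-15) = -41
T→U: (-6)(3) − (-13)(-14) = -200
U→P: (-13)(5.5) − (-12)(3) = -35.5
Σ = -723.75
Signed area = Σ/2 = -361.875 (negative ⇒ clockwise traversal).

-361.875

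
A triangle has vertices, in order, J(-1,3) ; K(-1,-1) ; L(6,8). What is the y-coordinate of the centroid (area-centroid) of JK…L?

Apply Gauss's area formula. First the cross-terms c_i = x_i·y_{i+1} − x_{i+1}·y_i:
  4, -2, 26  ⇒  2A = 28, A = 14.
Then Σ (y_i + y_{i+1})·c_i = 280, so ȳ = 280 / (6·14) = 10/3.

10/3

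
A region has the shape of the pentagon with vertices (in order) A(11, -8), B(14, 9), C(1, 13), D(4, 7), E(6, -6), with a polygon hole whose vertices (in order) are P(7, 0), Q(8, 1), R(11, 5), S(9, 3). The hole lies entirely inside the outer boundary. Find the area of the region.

144

Outer boundary:
Apply the shoelace (surveyor's) formula: 2A = Σ (x_i·y_{i+1} − x_{i+1}·y_i), indices taken mod 5.
Cross-terms: 211, 173, -45, -66, 18  ⇒  Σ = 291
Area = |Σ|/2 = 145.5.
Hole:
Apply the surveyor's formula: 2A = Σ (x_i·y_{i+1} − x_{i+1}·y_i), indices taken mod 4.
Cross-terms: 7, 29, -12, -21  ⇒  Σ = 3
Area = |Σ|/2 = 1.5.
Net area = 145.5 − 1.5 = 144.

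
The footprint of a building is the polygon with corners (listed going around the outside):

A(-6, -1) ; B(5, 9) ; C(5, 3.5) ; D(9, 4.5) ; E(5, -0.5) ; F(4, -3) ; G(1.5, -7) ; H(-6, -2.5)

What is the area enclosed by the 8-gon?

101.875

Apply Gauss's area formula: 2A = Σ (x_i·y_{i+1} − x_{i+1}·y_i), indices taken mod 8.
Σ = (-49) + (-27.5) + (-9) + (-27) + (-13) + (-23.5) + (-45.75) + (-9) = -203.75
Area = |Σ|/2 = 101.875.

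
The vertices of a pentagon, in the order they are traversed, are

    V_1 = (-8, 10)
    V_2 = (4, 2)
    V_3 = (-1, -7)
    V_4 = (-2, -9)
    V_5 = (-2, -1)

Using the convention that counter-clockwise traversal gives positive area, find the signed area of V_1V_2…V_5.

Cross-terms: -56, -26, -5, -16, -28  ⇒  Σ = -131
Signed area = Σ/2 = -65.5 (negative ⇒ clockwise traversal).

-65.5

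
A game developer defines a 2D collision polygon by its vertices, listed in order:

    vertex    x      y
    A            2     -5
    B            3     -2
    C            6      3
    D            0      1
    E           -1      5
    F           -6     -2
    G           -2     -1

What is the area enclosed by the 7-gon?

42.5

Apply the surveyor's formula: 2A = Σ (x_i·y_{i+1} − x_{i+1}·y_i), indices taken mod 7.
A→B: (2)(-2) − (3)(-5) = 11
B→C: (3)(3) − (6)(-2) = 21
C→D: (6)(1) − (0)(3) = 6
D→E: (0)(5) − (-1)(1) = 1
E→F: (-1)(-2) − (-6)(5) = 32
F→G: (-6)(-1) − (-2)(-2) = 2
G→A: (-2)(-5) − (2)(-1) = 12
Σ = 85
Area = |Σ|/2 = 42.5.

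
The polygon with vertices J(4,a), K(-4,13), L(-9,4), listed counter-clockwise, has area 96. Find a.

The doubled signed area Σ (x_i y_{i+1} − x_{i+1} y_i) is linear in a.
With a=0 it equals 137; the coefficient of a is -5 (from the two edges through J).
So -5·a + 137 = 2·96 = 192 ⇒ a = -11.

-11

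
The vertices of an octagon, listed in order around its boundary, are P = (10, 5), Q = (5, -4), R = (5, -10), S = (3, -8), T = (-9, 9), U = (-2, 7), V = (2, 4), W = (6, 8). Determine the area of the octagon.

137.5

Σ = (-65) + (-30) + (-10) + (-45) + (-45) + (-22) + (-8) + (-50) = -275
Area = |Σ|/2 = 137.5.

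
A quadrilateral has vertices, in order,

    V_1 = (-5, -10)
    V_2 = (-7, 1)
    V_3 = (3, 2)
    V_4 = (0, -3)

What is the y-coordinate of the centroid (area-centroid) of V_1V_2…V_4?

-69/29

Apply the shoelace (surveyor's) formula. First the cross-terms c_i = x_i·y_{i+1} − x_{i+1}·y_i:
  -75, -17, -9, -15  ⇒  2A = -116, A = -58.
Then Σ (y_i + y_{i+1})·c_i = 828, so ȳ = 828 / (6·(-58)) = -69/29.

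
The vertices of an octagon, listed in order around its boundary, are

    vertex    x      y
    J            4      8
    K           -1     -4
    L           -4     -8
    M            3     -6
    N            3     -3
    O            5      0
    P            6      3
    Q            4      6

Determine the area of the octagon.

Apply the shoelace formula: 2A = Σ (x_i·y_{i+1} − x_{i+1}·y_i), indices taken mod 8.
J→K: (4)(-4) − (-1)(8) = -8
K→L: (-1)(-8) − (-4)(-4) = -8
L→M: (-4)(-6) − (3)(-8) = 48
M→N: (3)(-3) − (3)(-6) = 9
N→O: (3)(0) − (5)(-3) = 15
O→P: (5)(3) − (6)(0) = 15
P→Q: (6)(6) − (4)(3) = 24
Q→J: (4)(8) − (4)(6) = 8
Σ = 103
Area = |Σ|/2 = 51.5.

51.5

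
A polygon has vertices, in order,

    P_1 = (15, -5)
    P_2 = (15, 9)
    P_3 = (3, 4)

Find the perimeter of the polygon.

42

|P_1P_2| = √((0)² + (14)²) = √196 = 14
|P_2P_3| = √((-12)² + (-5)²) = √169 = 13
|P_3P_1| = √((12)² + (-9)²) = √225 = 15
Perimeter = 14 + 13 + 15 = 42.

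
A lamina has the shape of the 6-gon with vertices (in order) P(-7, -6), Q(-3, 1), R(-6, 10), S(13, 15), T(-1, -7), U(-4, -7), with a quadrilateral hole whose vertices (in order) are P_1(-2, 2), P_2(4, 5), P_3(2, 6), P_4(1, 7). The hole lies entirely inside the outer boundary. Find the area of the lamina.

185.5

Outer boundary:
Apply the shoelace formula: 2A = Σ (x_i·y_{i+1} − x_{i+1}·y_i), indices taken mod 6.
Σ = (-25) + (-24) + (-220) + (-76) + (-21) + (-25) = -391
Area = |Σ|/2 = 195.5.
Hole:
Apply the shoelace formula: 2A = Σ (x_i·y_{i+1} − x_{i+1}·y_i), indices taken mod 4.
P_1→P_2: (-2)(5) − (4)(2) = -18
P_2→P_3: (4)(6) − (2)(5) = 14
P_3→P_4: (2)(7) − (1)(6) = 8
P_4→P_1: (1)(2) − (-2)(7) = 16
Σ = 20
Area = |Σ|/2 = 10.
Net area = 195.5 − 10 = 185.5.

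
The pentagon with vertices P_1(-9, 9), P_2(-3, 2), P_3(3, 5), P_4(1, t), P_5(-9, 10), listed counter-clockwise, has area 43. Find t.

7

Write out the shoelace sum; only the two edges meeting at P_4 involve t:
2·Area = [(3·t − 1·5) + (1·10 − (-9)·t)] + -3
       = 12·t + 2 = 86
⇒ t = 7.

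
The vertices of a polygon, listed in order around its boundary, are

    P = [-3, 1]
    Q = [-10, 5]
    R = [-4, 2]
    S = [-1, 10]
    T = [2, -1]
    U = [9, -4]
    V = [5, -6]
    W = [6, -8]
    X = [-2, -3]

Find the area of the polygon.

Apply the surveyor's formula: 2A = Σ (x_i·y_{i+1} − x_{i+1}·y_i), indices taken mod 9.
Σ = (-5) + (0) + (-38) + (-19) + (1) + (-34) + (-4) + (-34) + (-11) = -144
Area = |Σ|/2 = 72.

72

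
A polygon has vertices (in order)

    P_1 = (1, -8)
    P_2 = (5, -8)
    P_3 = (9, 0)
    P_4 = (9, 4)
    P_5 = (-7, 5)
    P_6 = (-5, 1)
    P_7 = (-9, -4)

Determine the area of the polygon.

Cross-terms: 32, 72, 36, 73, 18, 29, 76  ⇒  Σ = 336
Area = |Σ|/2 = 168.

168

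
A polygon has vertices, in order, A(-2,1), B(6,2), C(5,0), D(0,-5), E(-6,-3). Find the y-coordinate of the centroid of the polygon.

Apply the surveyor's formula. First the cross-terms c_i = x_i·y_{i+1} − x_{i+1}·y_i:
  -10, -10, -25, -30, -12  ⇒  2A = -87, A = -43.5.
Then Σ (y_i + y_{i+1})·c_i = 339, so ȳ = 339 / (6·(-43.5)) = -113/87.

-113/87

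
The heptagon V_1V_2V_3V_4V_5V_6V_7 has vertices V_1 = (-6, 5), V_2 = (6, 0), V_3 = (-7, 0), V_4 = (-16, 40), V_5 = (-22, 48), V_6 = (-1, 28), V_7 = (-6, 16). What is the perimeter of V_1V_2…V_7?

|V_1V_2| = √((12)² + (-5)²) = √169 = 13
|V_2V_3| = √((-13)² + (0)²) = √169 = 13
|V_3V_4| = √((-9)² + (40)²) = √1681 = 41
|V_4V_5| = √((-6)² + (8)²) = √100 = 10
|V_5V_6| = √((21)² + (-20)²) = √841 = 29
|V_6V_7| = √((-5)² + (-12)²) = √169 = 13
|V_7V_1| = √((0)² + (-11)²) = √121 = 11
Perimeter = 13 + 13 + 41 + 10 + 29 + 13 + 11 = 130.

130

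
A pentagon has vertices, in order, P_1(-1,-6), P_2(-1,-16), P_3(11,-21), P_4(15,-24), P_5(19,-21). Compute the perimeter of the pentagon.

58

|P_1P_2| = √((0)² + (-10)²) = √100 = 10
|P_2P_3| = √((12)² + (-5)²) = √169 = 13
|P_3P_4| = √((4)² + (-3)²) = √25 = 5
|P_4P_5| = √((4)² + (3)²) = √25 = 5
|P_5P_1| = √((-20)² + (15)²) = √625 = 25
Perimeter = 10 + 13 + 5 + 5 + 25 = 58.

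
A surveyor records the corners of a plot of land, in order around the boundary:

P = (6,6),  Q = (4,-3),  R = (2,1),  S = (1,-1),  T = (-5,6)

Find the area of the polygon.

50

Apply the surveyor's formula: 2A = Σ (x_i·y_{i+1} − x_{i+1}·y_i), indices taken mod 5.
Σ = (-42) + (10) + (-3) + (1) + (-66) = -100
Area = |Σ|/2 = 50.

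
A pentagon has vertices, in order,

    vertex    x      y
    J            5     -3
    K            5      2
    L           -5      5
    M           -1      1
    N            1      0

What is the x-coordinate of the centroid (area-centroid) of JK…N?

29/21

Apply the shoelace (surveyor's) formula. First the cross-terms c_i = x_i·y_{i+1} − x_{i+1}·y_i:
  25, 35, 0, -1, -3  ⇒  2A = 56, A = 28.
Then Σ (x_i + x_{i+1})·c_i = 232, so x̄ = 232 / (6·28) = 29/21.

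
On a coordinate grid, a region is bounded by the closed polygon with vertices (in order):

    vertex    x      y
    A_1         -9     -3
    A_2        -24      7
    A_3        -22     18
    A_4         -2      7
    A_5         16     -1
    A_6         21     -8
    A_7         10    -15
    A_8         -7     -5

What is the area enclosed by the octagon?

581

A_1→A_2: (-9)(7) − (-24)(-3) = -135
A_2→A_3: (-24)(18) − (-22)(7) = -278
A_3→A_4: (-22)(7) − (-2)(18) = -118
A_4→A_5: (-2)(-1) − (16)(7) = -110
A_5→A_6: (16)(-8) − (21)(-1) = -107
A_6→A_7: (21)(-15) − (10)(-8) = -235
A_7→A_8: (10)(-5) − (-7)(-15) = -155
A_8→A_1: (-7)(-3) − (-9)(-5) = -24
Σ = -1162
Area = |Σ|/2 = 581.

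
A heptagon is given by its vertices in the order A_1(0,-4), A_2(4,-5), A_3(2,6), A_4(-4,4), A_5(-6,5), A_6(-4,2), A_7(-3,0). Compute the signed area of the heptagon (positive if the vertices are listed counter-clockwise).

56

Apply the shoelace (surveyor's) formula: 2A = Σ (x_i·y_{i+1} − x_{i+1}·y_i), indices taken mod 7.
Cross-terms: 16, 34, 32, 4, 8, 6, 12  ⇒  Σ = 112
Signed area = Σ/2 = 56 (positive ⇒ counter-clockwise traversal).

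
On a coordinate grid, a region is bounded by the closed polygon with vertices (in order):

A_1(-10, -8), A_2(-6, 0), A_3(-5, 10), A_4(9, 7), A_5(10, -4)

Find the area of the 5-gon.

229.5

Σ = (-48) + (-60) + (-125) + (-106) + (-120) = -459
Area = |Σ|/2 = 229.5.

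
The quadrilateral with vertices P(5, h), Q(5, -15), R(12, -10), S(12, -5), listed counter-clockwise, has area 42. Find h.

The doubled signed area Σ (x_i y_{i+1} − x_{i+1} y_i) is linear in h.
With h=0 it equals 140; the coefficient of h is 7 (from the two edges through P).
So 7·h + 140 = 2·42 = 84 ⇒ h = -8.

-8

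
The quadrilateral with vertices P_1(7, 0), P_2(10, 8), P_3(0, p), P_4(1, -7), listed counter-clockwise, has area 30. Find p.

The doubled signed area Σ (x_i y_{i+1} − x_{i+1} y_i) is linear in p.
With p=0 it equals 105; the coefficient of p is 9 (from the two edges through P_3).
So 9·p + 105 = 2·30 = 60 ⇒ p = -5.

-5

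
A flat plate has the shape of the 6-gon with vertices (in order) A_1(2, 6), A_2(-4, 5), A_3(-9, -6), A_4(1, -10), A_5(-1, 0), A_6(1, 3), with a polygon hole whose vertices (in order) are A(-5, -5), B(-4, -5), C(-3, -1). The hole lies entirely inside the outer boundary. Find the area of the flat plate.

91

Outer boundary:
Σ = (34) + (69) + (96) + (-10) + (-3) + (0) = 186
Area = |Σ|/2 = 93.
Hole:
Cross-terms: 5, -11, 10  ⇒  Σ = 4
Area = |Σ|/2 = 2.
Net area = 93 − 2 = 91.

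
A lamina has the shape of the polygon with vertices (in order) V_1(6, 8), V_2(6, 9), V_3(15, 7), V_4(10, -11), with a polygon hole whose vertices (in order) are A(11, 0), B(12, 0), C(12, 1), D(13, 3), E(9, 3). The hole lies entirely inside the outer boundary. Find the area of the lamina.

Outer boundary:
Apply Gauss's area formula: 2A = Σ (x_i·y_{i+1} − x_{i+1}·y_i), indices taken mod 4.
Σ = (6) + (-93) + (-235) + (146) = -176
Area = |Σ|/2 = 88.
Hole:
Cross-terms: 0, 12, 23, 12, -33  ⇒  Σ = 14
Area = |Σ|/2 = 7.
Net area = 88 − 7 = 81.

81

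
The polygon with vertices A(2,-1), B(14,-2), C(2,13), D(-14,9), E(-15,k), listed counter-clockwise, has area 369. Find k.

Write out the shoelace sum; only the two edges meeting at E involve k:
2·Area = [((-14)·k − (-15)·9) + ((-15)·(-1) − 2·k)] + 396
       = -16·k + 546 = 738
⇒ k = -12.

-12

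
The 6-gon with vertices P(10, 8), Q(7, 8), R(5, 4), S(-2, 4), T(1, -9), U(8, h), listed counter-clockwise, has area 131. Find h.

The doubled signed area Σ (x_i y_{i+1} − x_{i+1} y_i) is linear in h.
With h=0 it equals 190; the coefficient of h is -9 (from the two edges through U).
So -9·h + 190 = 2·131 = 262 ⇒ h = -8.

-8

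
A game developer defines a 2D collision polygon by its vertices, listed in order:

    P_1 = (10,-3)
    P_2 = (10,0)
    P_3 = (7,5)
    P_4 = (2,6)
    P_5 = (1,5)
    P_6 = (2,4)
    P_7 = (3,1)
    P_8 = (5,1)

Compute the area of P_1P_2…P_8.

Apply the shoelace formula: 2A = Σ (x_i·y_{i+1} − x_{i+1}·y_i), indices taken mod 8.
Σ = (30) + (50) + (32) + (4) + (-6) + (-10) + (-2) + (-25) = 73
Area = |Σ|/2 = 36.5.

36.5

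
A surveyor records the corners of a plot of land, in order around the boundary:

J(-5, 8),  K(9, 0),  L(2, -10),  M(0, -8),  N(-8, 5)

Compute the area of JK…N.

Cross-terms: -72, -90, -16, -64, -39  ⇒  Σ = -281
Area = |Σ|/2 = 140.5.

140.5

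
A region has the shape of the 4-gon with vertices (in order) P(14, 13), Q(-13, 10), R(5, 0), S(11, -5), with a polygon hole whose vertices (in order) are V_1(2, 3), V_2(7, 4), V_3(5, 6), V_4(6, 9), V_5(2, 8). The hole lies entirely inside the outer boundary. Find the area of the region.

Outer boundary:
Apply Gauss's area formula: 2A = Σ (x_i·y_{i+1} − x_{i+1}·y_i), indices taken mod 4.
Cross-terms: 309, -50, -25, 213  ⇒  Σ = 447
Area = |Σ|/2 = 223.5.
Hole:
Cross-terms: -13, 22, 9, 30, -10  ⇒  Σ = 38
Area = |Σ|/2 = 19.
Net area = 223.5 − 19 = 204.5.

204.5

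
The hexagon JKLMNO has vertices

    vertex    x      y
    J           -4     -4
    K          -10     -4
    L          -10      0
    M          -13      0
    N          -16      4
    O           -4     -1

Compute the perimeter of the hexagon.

34

|JK| = √((-6)² + (0)²) = √36 = 6
|KL| = √((0)² + (4)²) = √16 = 4
|LM| = √((-3)² + (0)²) = √9 = 3
|MN| = √((-3)² + (4)²) = √25 = 5
|NO| = √((12)² + (-5)²) = √169 = 13
|OJ| = √((0)² + (-3)²) = √9 = 3
Perimeter = 6 + 4 + 3 + 5 + 13 + 3 = 34.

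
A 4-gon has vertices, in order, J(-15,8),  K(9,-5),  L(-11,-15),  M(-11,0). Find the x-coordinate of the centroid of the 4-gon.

Apply the shoelace (surveyor's) formula. First the cross-terms c_i = x_i·y_{i+1} − x_{i+1}·y_i:
  3, -190, -165, -88  ⇒  2A = -440, A = -220.
Then Σ (x_i + x_{i+1})·c_i = 6280, so x̄ = 6280 / (6·(-220)) = -157/33.

-157/33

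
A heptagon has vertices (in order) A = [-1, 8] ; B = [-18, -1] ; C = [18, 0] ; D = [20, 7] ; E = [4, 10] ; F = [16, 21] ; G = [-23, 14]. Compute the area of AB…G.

Apply the shoelace formula: 2A = Σ (x_i·y_{i+1} − x_{i+1}·y_i), indices taken mod 7.
A→B: (-1)(-1) − (-18)(8) = 145
B→C: (-18)(0) − (18)(-1) = 18
C→D: (18)(7) − (20)(0) = 126
D→E: (20)(10) − (4)(7) = 172
E→F: (4)(21) − (16)(10) = -76
F→G: (16)(14) − (-23)(21) = 707
G→A: (-23)(8) − (-1)(14) = -170
Σ = 922
Area = |Σ|/2 = 461.

461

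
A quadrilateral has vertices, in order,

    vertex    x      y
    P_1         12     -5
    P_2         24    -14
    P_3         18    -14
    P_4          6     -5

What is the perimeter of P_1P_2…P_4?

|P_1P_2| = √((12)² + (-9)²) = √225 = 15
|P_2P_3| = √((-6)² + (0)²) = √36 = 6
|P_3P_4| = √((-12)² + (9)²) = √225 = 15
|P_4P_1| = √((6)² + (0)²) = √36 = 6
Perimeter = 15 + 6 + 15 + 6 = 42.

42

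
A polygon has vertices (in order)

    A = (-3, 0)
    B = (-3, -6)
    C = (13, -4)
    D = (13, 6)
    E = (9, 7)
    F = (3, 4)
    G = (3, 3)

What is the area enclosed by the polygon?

Cross-terms: 18, 90, 130, 37, 15, -3, 9  ⇒  Σ = 296
Area = |Σ|/2 = 148.

148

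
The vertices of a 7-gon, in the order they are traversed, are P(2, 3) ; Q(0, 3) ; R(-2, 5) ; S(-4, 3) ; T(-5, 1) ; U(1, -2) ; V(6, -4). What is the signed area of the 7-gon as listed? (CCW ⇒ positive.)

40

Apply the shoelace formula: 2A = Σ (x_i·y_{i+1} − x_{i+1}·y_i), indices taken mod 7.
Σ = (6) + (6) + (14) + (11) + (9) + (8) + (26) = 80
Signed area = Σ/2 = 40 (positive ⇒ counter-clockwise traversal).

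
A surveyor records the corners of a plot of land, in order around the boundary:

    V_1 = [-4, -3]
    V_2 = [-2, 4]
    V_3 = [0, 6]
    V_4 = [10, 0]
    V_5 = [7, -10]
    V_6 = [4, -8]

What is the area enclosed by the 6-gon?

V_1→V_2: (-4)(4) − (-2)(-3) = -22
V_2→V_3: (-2)(6) − (0)(4) = -12
V_3→V_4: (0)(0) − (10)(6) = -60
V_4→V_5: (10)(-10) − (7)(0) = -100
V_5→V_6: (7)(-8) − (4)(-10) = -16
V_6→V_1: (4)(-3) − (-4)(-8) = -44
Σ = -254
Area = |Σ|/2 = 127.

127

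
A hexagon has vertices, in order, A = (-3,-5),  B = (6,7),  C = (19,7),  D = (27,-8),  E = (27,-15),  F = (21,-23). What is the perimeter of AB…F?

|AB| = √((9)² + (12)²) = √225 = 15
|BC| = √((13)² + (0)²) = √169 = 13
|CD| = √((8)² + (-15)²) = √289 = 17
|DE| = √((0)² + (-7)²) = √49 = 7
|EF| = √((-6)² + (-8)²) = √100 = 10
|FA| = √((-24)² + (18)²) = √900 = 30
Perimeter = 15 + 13 + 17 + 7 + 10 + 30 = 92.

92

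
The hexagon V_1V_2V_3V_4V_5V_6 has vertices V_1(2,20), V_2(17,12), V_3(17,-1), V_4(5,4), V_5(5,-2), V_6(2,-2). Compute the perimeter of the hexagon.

|V_1V_2| = √((15)² + (-8)²) = √289 = 17
|V_2V_3| = √((0)² + (-13)²) = √169 = 13
|V_3V_4| = √((-12)² + (5)²) = √169 = 13
|V_4V_5| = √((0)² + (-6)²) = √36 = 6
|V_5V_6| = √((-3)² + (0)²) = √9 = 3
|V_6V_1| = √((0)² + (22)²) = √484 = 22
Perimeter = 17 + 13 + 13 + 6 + 3 + 22 = 74.

74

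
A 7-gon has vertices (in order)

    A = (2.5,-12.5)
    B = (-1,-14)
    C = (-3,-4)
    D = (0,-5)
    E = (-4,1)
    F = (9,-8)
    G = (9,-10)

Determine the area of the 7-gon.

86.5

Σ = (-47.5) + (-38) + (15) + (-20) + (23) + (-18) + (-87.5) = -173
Area = |Σ|/2 = 86.5.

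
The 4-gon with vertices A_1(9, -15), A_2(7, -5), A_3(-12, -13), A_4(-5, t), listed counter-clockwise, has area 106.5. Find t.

-14

Write out the shoelace sum; only the two edges meeting at A_4 involve t:
2·Area = [((-12)·t − (-5)·(-13)) + ((-5)·(-15) − 9·t)] + -91
       = -21·t + -81 = 213
⇒ t = -14.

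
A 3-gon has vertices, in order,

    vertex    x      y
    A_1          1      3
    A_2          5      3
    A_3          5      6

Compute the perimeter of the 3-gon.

12

|A_1A_2| = √((4)² + (0)²) = √16 = 4
|A_2A_3| = √((0)² + (3)²) = √9 = 3
|A_3A_1| = √((-4)² + (-3)²) = √25 = 5
Perimeter = 4 + 3 + 5 = 12.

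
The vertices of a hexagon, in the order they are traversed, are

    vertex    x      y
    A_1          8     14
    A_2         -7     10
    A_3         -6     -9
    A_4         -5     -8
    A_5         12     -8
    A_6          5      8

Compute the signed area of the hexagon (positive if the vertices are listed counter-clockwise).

291

Apply the shoelace (surveyor's) formula: 2A = Σ (x_i·y_{i+1} − x_{i+1}·y_i), indices taken mod 6.
Σ = (178) + (123) + (3) + (136) + (136) + (6) = 582
Signed area = Σ/2 = 291 (positive ⇒ counter-clockwise traversal).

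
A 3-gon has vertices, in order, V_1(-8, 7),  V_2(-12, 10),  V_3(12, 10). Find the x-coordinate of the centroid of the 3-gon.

-8/3

Apply the shoelace formula. First the cross-terms c_i = x_i·y_{i+1} − x_{i+1}·y_i:
  4, -240, 164  ⇒  2A = -72, A = -36.
Then Σ (x_i + x_{i+1})·c_i = 576, so x̄ = 576 / (6·(-36)) = -8/3.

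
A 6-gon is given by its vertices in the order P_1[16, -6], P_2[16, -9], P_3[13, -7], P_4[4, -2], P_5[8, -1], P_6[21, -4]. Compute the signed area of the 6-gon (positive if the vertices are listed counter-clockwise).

-51

Apply Gauss's area formula: 2A = Σ (x_i·y_{i+1} − x_{i+1}·y_i), indices taken mod 6.
Σ = (-48) + (5) + (2) + (12) + (-11) + (-62) = -102
Signed area = Σ/2 = -51 (negative ⇒ clockwise traversal).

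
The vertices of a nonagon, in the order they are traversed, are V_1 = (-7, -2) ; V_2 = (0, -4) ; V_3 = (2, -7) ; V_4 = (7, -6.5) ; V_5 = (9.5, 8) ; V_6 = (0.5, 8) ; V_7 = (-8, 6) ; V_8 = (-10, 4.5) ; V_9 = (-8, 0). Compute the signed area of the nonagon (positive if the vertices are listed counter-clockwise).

202.375

Σ = (28) + (8) + (36) + (117.75) + (72) + (67) + (24) + (36) + (16) = 404.75
Signed area = Σ/2 = 202.375 (positive ⇒ counter-clockwise traversal).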